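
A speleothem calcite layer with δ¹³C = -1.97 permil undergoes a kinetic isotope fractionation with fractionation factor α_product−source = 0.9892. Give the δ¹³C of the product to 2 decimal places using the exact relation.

-12.75 permil

δ_product = (δ_source + 1000)·α − 1000
δ_product = (-1.97 + 1000) × 0.9892 − 1000
δ_product = 987.251 − 1000 = -12.749 permil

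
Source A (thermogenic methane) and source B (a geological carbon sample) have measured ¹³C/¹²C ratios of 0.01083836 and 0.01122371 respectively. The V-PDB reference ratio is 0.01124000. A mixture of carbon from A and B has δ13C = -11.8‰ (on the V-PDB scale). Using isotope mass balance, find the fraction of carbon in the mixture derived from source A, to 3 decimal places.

0.302

δ_A = (0.01083836/0.01124000 − 1)×1000 = (0.964267 − 1)×1000 = -35.733‰
δ_B = (0.01122371/0.01124000 − 1)×1000 = (0.998551 − 1)×1000 = -1.449‰
f_A = (δ_mix − δ_B)/(δ_A − δ_B) = (-11.8 − (-1.449))/(-35.733 − (-1.449))
f_A = -10.351 / -34.284 = 0.3019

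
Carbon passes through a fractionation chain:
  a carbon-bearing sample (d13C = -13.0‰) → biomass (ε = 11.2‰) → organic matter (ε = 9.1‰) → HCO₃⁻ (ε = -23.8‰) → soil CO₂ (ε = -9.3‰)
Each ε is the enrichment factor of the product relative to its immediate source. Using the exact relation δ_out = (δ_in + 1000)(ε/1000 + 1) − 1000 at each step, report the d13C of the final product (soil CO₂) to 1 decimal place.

step 1: δ = (-13.00 + 1000)·(11.2/1000 + 1) − 1000 = -1.95‰
step 2: δ = (-1.95 + 1000)·(9.1/1000 + 1) − 1000 = 7.14‰
step 3: δ = (7.14 + 1000)·(-23.8/1000 + 1) − 1000 = -16.83‰
step 4: δ = (-16.83 + 1000)·(-9.3/1000 + 1) − 1000 = -25.98‰

-26.0‰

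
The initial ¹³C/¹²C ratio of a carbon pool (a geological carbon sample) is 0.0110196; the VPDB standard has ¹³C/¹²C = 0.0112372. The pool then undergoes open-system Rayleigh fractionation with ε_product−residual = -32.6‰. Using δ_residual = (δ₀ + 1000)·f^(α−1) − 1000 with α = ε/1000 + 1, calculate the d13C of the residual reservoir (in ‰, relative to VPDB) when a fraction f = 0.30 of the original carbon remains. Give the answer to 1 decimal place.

δ₀ = (0.0110196/0.0112372 − 1)×1000 = (0.980636 − 1)×1000 = -19.364‰
α − 1 = ε/1000 = -0.0326
f^(α−1) = 0.30^(-0.0326) = 1.040030
δ_res = (-19.364 + 1000) × 1.040030 − 1000 = 1019.891 − 1000 = 19.89‰

19.9‰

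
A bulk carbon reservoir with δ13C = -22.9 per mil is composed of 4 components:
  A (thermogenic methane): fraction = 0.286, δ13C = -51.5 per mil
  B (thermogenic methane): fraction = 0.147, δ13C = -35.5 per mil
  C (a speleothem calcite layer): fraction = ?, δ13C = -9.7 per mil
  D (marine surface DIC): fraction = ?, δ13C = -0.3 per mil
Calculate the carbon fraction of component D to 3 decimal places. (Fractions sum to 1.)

0.271

Let f_D and f_C be the unknown fractions; fractions sum to 1 so f_D + f_C = 0.567.
Mass balance: Σ fᵢ·δᵢ = δ_bulk ⇒ f_D·(-0.3) + f_C·(-9.7) = -22.9 − (-19.947) = -2.953
Substitute f_C = 0.567 − f_D:
f_D·(-0.3 − -9.7) = -2.953 − 0.567×(-9.7) = 2.547
f_D = 2.547 / 9.4 = 0.2710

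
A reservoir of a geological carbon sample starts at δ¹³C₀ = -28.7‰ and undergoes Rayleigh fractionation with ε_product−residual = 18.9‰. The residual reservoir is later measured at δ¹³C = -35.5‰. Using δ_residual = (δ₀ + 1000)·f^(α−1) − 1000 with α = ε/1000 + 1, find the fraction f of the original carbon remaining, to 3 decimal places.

0.690

α − 1 = ε/1000 = 0.0189
(δ_res + 1000)/(δ₀ + 1000) = (-35.5 + 1000)/(-28.7 + 1000) = 964.5/971.3 = 0.992999
f = 0.992999^(1/0.0189) = exp(ln(0.992999)/0.0189) = exp(-0.00703/0.0189)
f = exp(-0.3717) = 0.6895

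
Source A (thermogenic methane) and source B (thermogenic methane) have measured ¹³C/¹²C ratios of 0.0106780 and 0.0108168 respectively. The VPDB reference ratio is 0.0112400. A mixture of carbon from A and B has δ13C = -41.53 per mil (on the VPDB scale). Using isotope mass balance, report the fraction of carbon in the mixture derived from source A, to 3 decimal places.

δ_A = (0.0106780/0.0112400 − 1)×1000 = (0.950000 − 1)×1000 = -50.000 per mil
δ_B = (0.0108168/0.0112400 − 1)×1000 = (0.962349 − 1)×1000 = -37.651 per mil
f_A = (δ_mix − δ_B)/(δ_A − δ_B) = (-41.53 − (-37.651))/(-50.000 − (-37.651))
f_A = -3.879 / -12.349 = 0.3141

0.314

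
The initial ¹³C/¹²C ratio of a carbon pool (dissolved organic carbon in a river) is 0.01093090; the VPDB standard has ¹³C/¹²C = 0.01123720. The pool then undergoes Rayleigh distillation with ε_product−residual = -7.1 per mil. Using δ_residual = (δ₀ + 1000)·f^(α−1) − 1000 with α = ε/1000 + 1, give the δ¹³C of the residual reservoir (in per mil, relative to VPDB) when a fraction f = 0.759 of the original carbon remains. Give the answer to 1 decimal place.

-25.4 per mil

δ₀ = (0.01093090/0.01123720 − 1)×1000 = (0.972742 − 1)×1000 = -27.258 per mil
α − 1 = ε/1000 = -0.0071
f^(α−1) = 0.759^(-0.0071) = 1.001960
δ_res = (-27.258 + 1000) × 1.001960 − 1000 = 974.649 − 1000 = -25.35 per mil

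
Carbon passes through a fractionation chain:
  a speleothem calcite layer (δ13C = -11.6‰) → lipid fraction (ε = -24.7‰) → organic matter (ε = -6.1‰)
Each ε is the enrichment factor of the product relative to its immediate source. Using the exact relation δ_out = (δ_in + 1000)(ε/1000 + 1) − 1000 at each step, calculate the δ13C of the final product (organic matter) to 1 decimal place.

step 1: δ = (-11.60 + 1000)·(-24.7/1000 + 1) − 1000 = -36.01‰
step 2: δ = (-36.01 + 1000)·(-6.1/1000 + 1) − 1000 = -41.89‰

-41.9‰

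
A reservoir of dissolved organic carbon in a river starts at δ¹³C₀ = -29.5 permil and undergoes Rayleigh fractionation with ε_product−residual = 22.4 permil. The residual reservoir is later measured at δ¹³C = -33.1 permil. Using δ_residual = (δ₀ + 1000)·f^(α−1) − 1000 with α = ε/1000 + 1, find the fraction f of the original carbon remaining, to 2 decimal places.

0.85

α − 1 = ε/1000 = 0.0224
(δ_res + 1000)/(δ₀ + 1000) = (-33.1 + 1000)/(-29.5 + 1000) = 966.9/970.5 = 0.996291
f = 0.996291^(1/0.0224) = exp(ln(0.996291)/0.0224) = exp(-0.00372/0.0224)
f = exp(-0.1659) = 0.8471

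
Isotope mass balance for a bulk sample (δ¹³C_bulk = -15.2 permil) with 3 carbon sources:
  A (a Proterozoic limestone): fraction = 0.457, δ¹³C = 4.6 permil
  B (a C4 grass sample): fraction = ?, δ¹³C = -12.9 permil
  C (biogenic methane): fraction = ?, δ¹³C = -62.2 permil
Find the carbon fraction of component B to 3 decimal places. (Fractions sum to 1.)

Let f_B and f_C be the unknown fractions; fractions sum to 1 so f_B + f_C = 0.543.
Mass balance: Σ fᵢ·δᵢ = δ_bulk ⇒ f_B·(-12.9) + f_C·(-62.2) = -15.2 − (2.102) = -17.302
Substitute f_C = 0.543 − f_B:
f_B·(-12.9 − -62.2) = -17.302 − 0.543×(-62.2) = 16.472
f_B = 16.472 / 49.3 = 0.3341

0.334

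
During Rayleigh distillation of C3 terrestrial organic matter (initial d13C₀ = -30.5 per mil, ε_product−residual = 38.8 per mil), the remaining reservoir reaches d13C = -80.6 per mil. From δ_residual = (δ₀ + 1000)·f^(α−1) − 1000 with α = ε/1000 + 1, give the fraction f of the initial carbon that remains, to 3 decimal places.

0.255

α − 1 = ε/1000 = 0.0388
(δ_res + 1000)/(δ₀ + 1000) = (-80.6 + 1000)/(-30.5 + 1000) = 919.4/969.5 = 0.948324
f = 0.948324^(1/0.0388) = exp(ln(0.948324)/0.0388) = exp(-0.05306/0.0388)
f = exp(-1.3675) = 0.2547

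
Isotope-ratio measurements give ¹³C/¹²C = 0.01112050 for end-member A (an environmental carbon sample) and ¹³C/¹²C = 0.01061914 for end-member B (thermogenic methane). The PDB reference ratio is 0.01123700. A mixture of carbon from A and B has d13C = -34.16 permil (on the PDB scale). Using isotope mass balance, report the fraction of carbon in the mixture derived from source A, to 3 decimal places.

δ_A = (0.01112050/0.01123700 − 1)×1000 = (0.989632 − 1)×1000 = -10.368 permil
δ_B = (0.01061914/0.01123700 − 1)×1000 = (0.945016 − 1)×1000 = -54.984 permil
f_A = (δ_mix − δ_B)/(δ_A − δ_B) = (-34.16 − (-54.984))/(-10.368 − (-54.984))
f_A = 20.824 / 44.617 = 0.4667

0.467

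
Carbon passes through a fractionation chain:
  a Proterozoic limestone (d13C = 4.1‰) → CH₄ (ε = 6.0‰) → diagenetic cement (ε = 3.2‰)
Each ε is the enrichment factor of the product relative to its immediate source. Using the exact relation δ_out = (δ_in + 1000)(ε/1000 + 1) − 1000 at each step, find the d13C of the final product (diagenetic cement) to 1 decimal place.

step 1: δ = (4.10 + 1000)·(6.0/1000 + 1) − 1000 = 10.12‰
step 2: δ = (10.12 + 1000)·(3.2/1000 + 1) − 1000 = 13.36‰

13.4‰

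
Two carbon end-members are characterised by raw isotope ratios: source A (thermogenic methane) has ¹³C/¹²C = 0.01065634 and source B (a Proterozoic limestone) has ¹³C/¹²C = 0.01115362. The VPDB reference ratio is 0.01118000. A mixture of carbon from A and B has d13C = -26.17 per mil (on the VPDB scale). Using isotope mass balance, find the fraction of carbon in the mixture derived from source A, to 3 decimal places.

0.535

δ_A = (0.01065634/0.01118000 − 1)×1000 = (0.953161 − 1)×1000 = -46.839 per mil
δ_B = (0.01115362/0.01118000 − 1)×1000 = (0.997640 − 1)×1000 = -2.360 per mil
f_A = (δ_mix − δ_B)/(δ_A − δ_B) = (-26.17 − (-2.360))/(-46.839 − (-2.360))
f_A = -23.810 / -44.479 = 0.5353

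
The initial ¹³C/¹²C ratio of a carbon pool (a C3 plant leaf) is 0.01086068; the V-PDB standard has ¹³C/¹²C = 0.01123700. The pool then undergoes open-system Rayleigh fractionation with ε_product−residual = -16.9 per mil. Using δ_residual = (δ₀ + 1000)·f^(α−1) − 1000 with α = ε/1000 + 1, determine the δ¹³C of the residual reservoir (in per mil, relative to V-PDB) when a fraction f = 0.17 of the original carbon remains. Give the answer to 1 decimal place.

δ₀ = (0.01086068/0.01123700 − 1)×1000 = (0.966511 − 1)×1000 = -33.489 per mil
α − 1 = ε/1000 = -0.0169
f^(α−1) = 0.17^(-0.0169) = 1.030399
δ_res = (-33.489 + 1000) × 1.030399 − 1000 = 995.892 − 1000 = -4.11 per mil

-4.1 per mil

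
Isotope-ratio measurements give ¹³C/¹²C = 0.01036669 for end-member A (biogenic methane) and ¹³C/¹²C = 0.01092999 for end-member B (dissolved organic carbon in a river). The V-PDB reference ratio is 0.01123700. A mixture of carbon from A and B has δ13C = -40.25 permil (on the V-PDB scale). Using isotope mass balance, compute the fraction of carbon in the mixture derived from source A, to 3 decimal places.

0.258

δ_A = (0.01036669/0.01123700 − 1)×1000 = (0.922550 − 1)×1000 = -77.450 permil
δ_B = (0.01092999/0.01123700 − 1)×1000 = (0.972679 − 1)×1000 = -27.321 permil
f_A = (δ_mix − δ_B)/(δ_A − δ_B) = (-40.25 − (-27.321))/(-77.450 − (-27.321))
f_A = -12.929 / -50.129 = 0.2579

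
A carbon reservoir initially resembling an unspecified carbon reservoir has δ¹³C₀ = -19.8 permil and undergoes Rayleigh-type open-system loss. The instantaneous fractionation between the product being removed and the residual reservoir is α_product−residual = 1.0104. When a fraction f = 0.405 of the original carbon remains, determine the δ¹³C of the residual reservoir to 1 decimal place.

-29.0 permil

Rayleigh residual: δ_res = (δ₀ + 1000)·f^(α−1) − 1000
α − 1 = 0.01040
f^(α−1) = 0.405^(0.01040) = 0.990644
δ_res = (-19.8 + 1000) × 0.990644 − 1000 = 971.029 − 1000 = -28.97 permil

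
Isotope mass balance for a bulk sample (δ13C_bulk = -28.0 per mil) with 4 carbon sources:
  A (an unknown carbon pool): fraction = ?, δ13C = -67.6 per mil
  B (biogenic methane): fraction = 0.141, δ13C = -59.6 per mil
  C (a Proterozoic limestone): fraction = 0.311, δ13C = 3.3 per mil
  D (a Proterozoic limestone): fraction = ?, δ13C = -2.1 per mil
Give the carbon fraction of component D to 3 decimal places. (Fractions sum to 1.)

Let f_D and f_A be the unknown fractions; fractions sum to 1 so f_D + f_A = 0.548.
Mass balance: Σ fᵢ·δᵢ = δ_bulk ⇒ f_D·(-2.1) + f_A·(-67.6) = -28.0 − (-7.377) = -20.623
Substitute f_A = 0.548 − f_D:
f_D·(-2.1 − -67.6) = -20.623 − 0.548×(-67.6) = 16.422
f_D = 16.422 / 65.5 = 0.2507

0.251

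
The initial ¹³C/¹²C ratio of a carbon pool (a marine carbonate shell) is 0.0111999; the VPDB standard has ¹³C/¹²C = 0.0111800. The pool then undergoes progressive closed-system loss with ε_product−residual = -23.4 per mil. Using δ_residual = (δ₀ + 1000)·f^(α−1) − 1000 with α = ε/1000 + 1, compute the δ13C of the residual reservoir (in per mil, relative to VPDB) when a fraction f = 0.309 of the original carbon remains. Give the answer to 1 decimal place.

δ₀ = (0.0111999/0.0111800 − 1)×1000 = (1.001780 − 1)×1000 = 1.780 per mil
α − 1 = ε/1000 = -0.0234
f^(α−1) = 0.309^(-0.0234) = 1.027862
δ_res = (1.780 + 1000) × 1.027862 − 1000 = 1029.692 − 1000 = 29.69 per mil

29.7 per mil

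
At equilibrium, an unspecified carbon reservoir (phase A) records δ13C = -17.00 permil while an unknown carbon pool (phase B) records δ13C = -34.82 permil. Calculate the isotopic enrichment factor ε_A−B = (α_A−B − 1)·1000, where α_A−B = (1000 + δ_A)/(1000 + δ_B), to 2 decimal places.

α_A−B = (1000 + -17.00) / (1000 + -34.82) = 983.00 / 965.18 = 1.018463
ε_A−B = (1.018463 − 1) × 1000 = 18.463 permil
(The approximation ε ≈ δ_A − δ_B would give 17.82 permil.)

18.46 permil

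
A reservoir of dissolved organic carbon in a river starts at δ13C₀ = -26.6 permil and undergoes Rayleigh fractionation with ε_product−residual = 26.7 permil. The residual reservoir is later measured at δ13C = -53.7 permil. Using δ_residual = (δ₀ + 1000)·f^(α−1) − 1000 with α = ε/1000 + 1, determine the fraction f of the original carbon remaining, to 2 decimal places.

0.35

α − 1 = ε/1000 = 0.0267
(δ_res + 1000)/(δ₀ + 1000) = (-53.7 + 1000)/(-26.6 + 1000) = 946.3/973.4 = 0.972159
f = 0.972159^(1/0.0267) = exp(ln(0.972159)/0.0267) = exp(-0.02824/0.0267)
f = exp(-1.0575) = 0.3473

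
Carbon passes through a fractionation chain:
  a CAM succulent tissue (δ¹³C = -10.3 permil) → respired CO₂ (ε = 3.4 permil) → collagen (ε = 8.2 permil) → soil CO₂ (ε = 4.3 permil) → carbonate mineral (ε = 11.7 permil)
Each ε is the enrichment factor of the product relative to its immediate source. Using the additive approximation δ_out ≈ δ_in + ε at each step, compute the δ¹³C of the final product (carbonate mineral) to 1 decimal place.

step 1: δ ≈ -10.3 + (3.4) = -6.9 permil
step 2: δ ≈ -6.9 + (8.2) = 1.3 permil
step 3: δ ≈ 1.3 + (4.3) = 5.6 permil
step 4: δ ≈ 5.6 + (11.7) = 17.3 permil

17.3 permil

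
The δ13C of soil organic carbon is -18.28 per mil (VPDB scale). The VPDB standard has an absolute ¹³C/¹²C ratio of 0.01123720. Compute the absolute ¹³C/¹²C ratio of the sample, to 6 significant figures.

R_sample = R_standard × (δ13C/1000 + 1)
R_sample = 0.01123720 × (-18.28/1000 + 1) = 0.01123720 × 0.981720
R_sample = 0.0110318

0.0110318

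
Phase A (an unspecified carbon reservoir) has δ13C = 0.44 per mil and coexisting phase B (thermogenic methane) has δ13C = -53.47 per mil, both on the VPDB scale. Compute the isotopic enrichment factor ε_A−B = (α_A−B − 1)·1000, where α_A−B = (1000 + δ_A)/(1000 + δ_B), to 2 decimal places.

56.96 per mil

α_A−B = (1000 + 0.44) / (1000 + -53.47) = 1000.44 / 946.53 = 1.056955
ε_A−B = (1.056955 − 1) × 1000 = 56.955 per mil
(The approximation ε ≈ δ_A − δ_B would give 53.91 per mil.)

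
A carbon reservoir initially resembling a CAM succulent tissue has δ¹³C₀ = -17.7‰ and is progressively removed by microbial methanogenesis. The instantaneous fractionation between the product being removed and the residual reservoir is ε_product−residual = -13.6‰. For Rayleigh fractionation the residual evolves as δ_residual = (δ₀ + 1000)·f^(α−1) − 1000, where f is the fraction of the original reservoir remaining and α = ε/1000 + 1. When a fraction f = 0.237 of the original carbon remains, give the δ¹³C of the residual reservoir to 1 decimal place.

1.7‰

Rayleigh residual: δ_res = (δ₀ + 1000)·f^(α−1) − 1000
α = ε/1000 + 1 = 0.98640, so α − 1 = -0.01360
f^(α−1) = 0.237^(-0.01360) = 1.019773
δ_res = (-17.7 + 1000) × 1.019773 − 1000 = 1001.723 − 1000 = 1.72‰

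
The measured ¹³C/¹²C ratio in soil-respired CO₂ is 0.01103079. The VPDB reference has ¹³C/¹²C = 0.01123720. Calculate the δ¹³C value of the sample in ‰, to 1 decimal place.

-18.4‰

δ¹³C = (R_sample / R_standard − 1) × 1000
R_sample / R_standard = 0.01103079 / 0.01123720 = 0.981632
δ¹³C = (0.981632 − 1) × 1000 = -18.37‰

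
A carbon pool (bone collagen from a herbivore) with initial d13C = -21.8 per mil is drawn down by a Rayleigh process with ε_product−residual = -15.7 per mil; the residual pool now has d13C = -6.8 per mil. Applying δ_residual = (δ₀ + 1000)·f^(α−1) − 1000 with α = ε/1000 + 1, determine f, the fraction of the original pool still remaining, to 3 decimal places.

0.379

α − 1 = ε/1000 = -0.0157
(δ_res + 1000)/(δ₀ + 1000) = (-6.8 + 1000)/(-21.8 + 1000) = 993.2/978.2 = 1.015334
f = 1.015334^(1/-0.0157) = exp(ln(1.015334)/-0.0157) = exp(0.01522/-0.0157)
f = exp(-0.9693) = 0.3794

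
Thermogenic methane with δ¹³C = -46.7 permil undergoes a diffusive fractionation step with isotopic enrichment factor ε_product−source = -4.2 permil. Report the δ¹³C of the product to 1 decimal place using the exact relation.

-50.7 permil

To first order, δ_product ≈ δ_source + ε = -50.9 permil.
Exactly, δ_product = (δ_source + 1000)·(ε/1000 + 1) − 1000.
δ_product = (-46.7 + 1000) × (-4.2/1000 + 1) − 1000
δ_product = -50.70 permil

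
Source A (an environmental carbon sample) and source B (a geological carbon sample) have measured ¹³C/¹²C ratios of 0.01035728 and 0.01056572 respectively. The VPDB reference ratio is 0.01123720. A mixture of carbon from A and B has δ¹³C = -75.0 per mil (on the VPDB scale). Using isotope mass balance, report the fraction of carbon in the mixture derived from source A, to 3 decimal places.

δ_A = (0.01035728/0.01123720 − 1)×1000 = (0.921696 − 1)×1000 = -78.304 per mil
δ_B = (0.01056572/0.01123720 − 1)×1000 = (0.940245 − 1)×1000 = -59.755 per mil
f_A = (δ_mix − δ_B)/(δ_A − δ_B) = (-75.0 − (-59.755))/(-78.304 − (-59.755))
f_A = -15.245 / -18.549 = 0.8219

0.822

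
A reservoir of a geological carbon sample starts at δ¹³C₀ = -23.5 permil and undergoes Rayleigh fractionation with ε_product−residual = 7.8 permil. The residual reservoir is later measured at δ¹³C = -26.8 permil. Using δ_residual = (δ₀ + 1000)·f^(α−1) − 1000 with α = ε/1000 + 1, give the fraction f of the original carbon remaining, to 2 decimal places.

α − 1 = ε/1000 = 0.0078
(δ_res + 1000)/(δ₀ + 1000) = (-26.8 + 1000)/(-23.5 + 1000) = 973.2/976.5 = 0.996621
f = 0.996621^(1/0.0078) = exp(ln(0.996621)/0.0078) = exp(-0.00339/0.0078)
f = exp(-0.4340) = 0.6479

0.65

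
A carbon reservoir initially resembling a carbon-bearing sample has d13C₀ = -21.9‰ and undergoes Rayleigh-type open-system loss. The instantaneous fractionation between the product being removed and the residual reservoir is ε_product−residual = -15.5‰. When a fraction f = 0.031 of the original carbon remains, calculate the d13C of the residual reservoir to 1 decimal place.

32.2‰

Rayleigh residual: δ_res = (δ₀ + 1000)·f^(α−1) − 1000
α = ε/1000 + 1 = 0.98450, so α − 1 = -0.01550
f^(α−1) = 0.031^(-0.01550) = 1.055319
δ_res = (-21.9 + 1000) × 1.055319 − 1000 = 1032.208 − 1000 = 32.21‰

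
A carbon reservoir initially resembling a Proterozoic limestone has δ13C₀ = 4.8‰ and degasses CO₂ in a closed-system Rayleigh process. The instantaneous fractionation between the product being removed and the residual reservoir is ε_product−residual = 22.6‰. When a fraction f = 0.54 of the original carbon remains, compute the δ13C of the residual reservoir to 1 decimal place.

-9.1‰

Rayleigh residual: δ_res = (δ₀ + 1000)·f^(α−1) − 1000
α = ε/1000 + 1 = 1.02260, so α − 1 = 0.02260
f^(α−1) = 0.54^(0.02260) = 0.986171
δ_res = (4.8 + 1000) × 0.986171 − 1000 = 990.904 − 1000 = -9.10‰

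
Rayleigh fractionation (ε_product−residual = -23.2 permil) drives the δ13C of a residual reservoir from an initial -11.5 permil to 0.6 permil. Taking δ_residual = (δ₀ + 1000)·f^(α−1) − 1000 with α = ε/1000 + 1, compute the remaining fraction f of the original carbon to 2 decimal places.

0.59

α − 1 = ε/1000 = -0.0232
(δ_res + 1000)/(δ₀ + 1000) = (0.6 + 1000)/(-11.5 + 1000) = 1000.6/988.5 = 1.012241
f = 1.012241^(1/-0.0232) = exp(ln(1.012241)/-0.0232) = exp(0.01217/-0.0232)
f = exp(-0.5244) = 0.5919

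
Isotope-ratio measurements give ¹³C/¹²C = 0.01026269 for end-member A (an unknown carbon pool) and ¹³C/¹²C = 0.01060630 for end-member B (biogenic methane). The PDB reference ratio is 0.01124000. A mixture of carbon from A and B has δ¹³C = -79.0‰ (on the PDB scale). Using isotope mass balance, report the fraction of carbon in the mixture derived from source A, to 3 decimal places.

δ_A = (0.01026269/0.01124000 − 1)×1000 = (0.913051 − 1)×1000 = -86.949‰
δ_B = (0.01060630/0.01124000 − 1)×1000 = (0.943621 − 1)×1000 = -56.379‰
f_A = (δ_mix − δ_B)/(δ_A − δ_B) = (-79.0 − (-56.379))/(-86.949 − (-56.379))
f_A = -22.621 / -30.570 = 0.7400

0.740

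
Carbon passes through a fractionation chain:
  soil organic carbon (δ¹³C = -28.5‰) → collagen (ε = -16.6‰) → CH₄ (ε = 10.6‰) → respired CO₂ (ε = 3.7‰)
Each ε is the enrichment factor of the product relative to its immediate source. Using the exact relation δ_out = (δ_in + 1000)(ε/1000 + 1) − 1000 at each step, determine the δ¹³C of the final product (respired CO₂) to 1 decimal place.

-30.9‰

step 1: δ = (-28.50 + 1000)·(-16.6/1000 + 1) − 1000 = -44.63‰
step 2: δ = (-44.63 + 1000)·(10.6/1000 + 1) − 1000 = -34.50‰
step 3: δ = (-34.50 + 1000)·(3.7/1000 + 1) − 1000 = -30.93‰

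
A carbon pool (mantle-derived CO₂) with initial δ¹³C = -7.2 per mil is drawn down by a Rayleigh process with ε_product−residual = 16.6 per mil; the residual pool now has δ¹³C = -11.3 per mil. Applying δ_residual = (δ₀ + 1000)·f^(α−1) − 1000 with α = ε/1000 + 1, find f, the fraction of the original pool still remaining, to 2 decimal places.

0.78

α − 1 = ε/1000 = 0.0166
(δ_res + 1000)/(δ₀ + 1000) = (-11.3 + 1000)/(-7.2 + 1000) = 988.7/992.8 = 0.995870
f = 0.995870^(1/0.0166) = exp(ln(0.995870)/0.0166) = exp(-0.00414/0.0166)
f = exp(-0.2493) = 0.7794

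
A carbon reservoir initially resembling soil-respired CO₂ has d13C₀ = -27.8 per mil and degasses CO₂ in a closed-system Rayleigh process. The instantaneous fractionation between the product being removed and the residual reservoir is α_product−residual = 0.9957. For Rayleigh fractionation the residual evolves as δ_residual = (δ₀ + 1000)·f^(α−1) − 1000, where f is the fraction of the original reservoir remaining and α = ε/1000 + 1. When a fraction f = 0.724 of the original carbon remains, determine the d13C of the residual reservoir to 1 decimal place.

-26.4 per mil

Rayleigh residual: δ_res = (δ₀ + 1000)·f^(α−1) − 1000
α − 1 = -0.00430
f^(α−1) = 0.724^(-0.00430) = 1.001390
δ_res = (-27.8 + 1000) × 1.001390 − 1000 = 973.551 − 1000 = -26.45 per mil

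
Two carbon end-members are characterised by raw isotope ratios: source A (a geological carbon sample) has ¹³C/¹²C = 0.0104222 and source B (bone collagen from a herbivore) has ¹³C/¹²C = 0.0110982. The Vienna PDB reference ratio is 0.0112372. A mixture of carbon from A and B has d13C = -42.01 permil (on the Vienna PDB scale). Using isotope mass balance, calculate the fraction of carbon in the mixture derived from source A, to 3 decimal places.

0.493

δ_A = (0.0104222/0.0112372 − 1)×1000 = (0.927473 − 1)×1000 = -72.527 permil
δ_B = (0.0110982/0.0112372 − 1)×1000 = (0.987630 − 1)×1000 = -12.370 permil
f_A = (δ_mix − δ_B)/(δ_A − δ_B) = (-42.01 − (-12.370))/(-72.527 − (-12.370))
f_A = -29.640 / -60.157 = 0.4927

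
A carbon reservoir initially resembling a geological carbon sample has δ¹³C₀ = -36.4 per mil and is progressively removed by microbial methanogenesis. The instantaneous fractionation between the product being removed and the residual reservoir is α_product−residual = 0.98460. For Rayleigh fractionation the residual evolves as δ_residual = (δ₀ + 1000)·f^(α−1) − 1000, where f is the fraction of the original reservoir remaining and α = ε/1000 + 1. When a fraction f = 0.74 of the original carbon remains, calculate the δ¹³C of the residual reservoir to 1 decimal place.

Rayleigh residual: δ_res = (δ₀ + 1000)·f^(α−1) − 1000
α − 1 = -0.01540
f^(α−1) = 0.74^(-0.01540) = 1.004648
δ_res = (-36.4 + 1000) × 1.004648 − 1000 = 968.079 − 1000 = -31.92 per mil

-31.9 per mil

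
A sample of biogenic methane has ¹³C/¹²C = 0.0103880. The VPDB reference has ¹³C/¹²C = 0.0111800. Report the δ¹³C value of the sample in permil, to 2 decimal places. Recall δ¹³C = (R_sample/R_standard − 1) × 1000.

δ¹³C = (R_sample / R_standard − 1) × 1000
R_sample / R_standard = 0.0103880 / 0.0111800 = 0.929159
δ¹³C = (0.929159 − 1) × 1000 = -70.841 permil

-70.84 permil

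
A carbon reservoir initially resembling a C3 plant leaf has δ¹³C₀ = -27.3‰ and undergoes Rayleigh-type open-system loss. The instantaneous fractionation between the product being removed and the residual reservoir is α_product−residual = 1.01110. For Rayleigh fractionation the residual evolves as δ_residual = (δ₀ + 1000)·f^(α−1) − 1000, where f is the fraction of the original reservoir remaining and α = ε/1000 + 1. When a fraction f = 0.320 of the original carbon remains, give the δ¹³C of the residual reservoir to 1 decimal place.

Rayleigh residual: δ_res = (δ₀ + 1000)·f^(α−1) − 1000
α − 1 = 0.01110
f^(α−1) = 0.320^(0.01110) = 0.987432
δ_res = (-27.3 + 1000) × 0.987432 − 1000 = 960.475 − 1000 = -39.52‰

-39.5‰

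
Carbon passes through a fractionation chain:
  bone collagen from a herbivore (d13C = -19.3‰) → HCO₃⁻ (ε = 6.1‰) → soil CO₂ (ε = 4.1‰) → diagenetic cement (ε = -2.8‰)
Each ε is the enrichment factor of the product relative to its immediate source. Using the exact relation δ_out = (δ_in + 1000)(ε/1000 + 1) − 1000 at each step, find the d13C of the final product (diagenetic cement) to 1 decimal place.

step 1: δ = (-19.30 + 1000)·(6.1/1000 + 1) − 1000 = -13.32‰
step 2: δ = (-13.32 + 1000)·(4.1/1000 + 1) − 1000 = -9.27‰
step 3: δ = (-9.27 + 1000)·(-2.8/1000 + 1) − 1000 = -12.05‰

-12.0‰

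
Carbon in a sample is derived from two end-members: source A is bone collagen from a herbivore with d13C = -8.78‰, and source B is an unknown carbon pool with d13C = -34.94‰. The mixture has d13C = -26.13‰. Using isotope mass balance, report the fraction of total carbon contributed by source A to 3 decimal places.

δ_mix = f_A·δ_A + (1 − f_A)·δ_B  ⇒  f_A = (δ_mix − δ_B)/(δ_A − δ_B)
f_A = (-26.13 − (-34.94)) / (-8.78 − (-34.94))
f_A = 8.81 / 26.16 = 0.3368

0.337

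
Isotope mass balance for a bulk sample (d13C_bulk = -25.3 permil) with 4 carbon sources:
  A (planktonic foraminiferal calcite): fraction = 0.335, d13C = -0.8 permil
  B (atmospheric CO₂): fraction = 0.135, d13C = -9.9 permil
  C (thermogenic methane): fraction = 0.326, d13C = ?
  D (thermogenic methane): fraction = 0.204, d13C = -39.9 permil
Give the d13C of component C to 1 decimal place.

Isotope mass balance: δ_bulk = Σ fᵢ·δᵢ.
-25.3 = 0.335×(-0.8) + 0.135×(-9.9) + 0.326×δ_C + 0.204×(-39.9)
0.326·δ_C = -25.3 − (-9.744) = -15.556
δ_C = -15.556 / 0.326 = -47.72 permil

-47.7 permil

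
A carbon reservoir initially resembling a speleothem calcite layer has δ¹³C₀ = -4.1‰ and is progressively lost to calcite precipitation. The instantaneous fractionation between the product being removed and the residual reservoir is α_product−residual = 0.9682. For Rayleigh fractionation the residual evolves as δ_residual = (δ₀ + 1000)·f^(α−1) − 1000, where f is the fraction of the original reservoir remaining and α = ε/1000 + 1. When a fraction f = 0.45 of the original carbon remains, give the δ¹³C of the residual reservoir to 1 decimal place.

21.5‰

Rayleigh residual: δ_res = (δ₀ + 1000)·f^(α−1) − 1000
α − 1 = -0.03180
f^(α−1) = 0.45^(-0.03180) = 1.025718
δ_res = (-4.1 + 1000) × 1.025718 − 1000 = 1021.512 − 1000 = 21.51‰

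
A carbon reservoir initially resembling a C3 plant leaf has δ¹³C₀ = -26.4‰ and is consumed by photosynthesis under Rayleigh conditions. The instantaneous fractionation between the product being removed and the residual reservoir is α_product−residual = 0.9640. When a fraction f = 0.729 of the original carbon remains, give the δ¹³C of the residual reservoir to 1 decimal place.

-15.3‰

Rayleigh residual: δ_res = (δ₀ + 1000)·f^(α−1) − 1000
α − 1 = -0.03600
f^(α−1) = 0.729^(-0.03600) = 1.011444
δ_res = (-26.4 + 1000) × 1.011444 − 1000 = 984.742 − 1000 = -15.26‰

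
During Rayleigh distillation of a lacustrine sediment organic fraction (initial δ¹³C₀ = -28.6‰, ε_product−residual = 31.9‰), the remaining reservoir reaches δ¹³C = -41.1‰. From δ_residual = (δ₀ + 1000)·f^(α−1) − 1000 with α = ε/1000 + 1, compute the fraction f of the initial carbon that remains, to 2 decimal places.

α − 1 = ε/1000 = 0.0319
(δ_res + 1000)/(δ₀ + 1000) = (-41.1 + 1000)/(-28.6 + 1000) = 958.9/971.4 = 0.987132
f = 0.987132^(1/0.0319) = exp(ln(0.987132)/0.0319) = exp(-0.01295/0.0319)
f = exp(-0.4060) = 0.6663

0.67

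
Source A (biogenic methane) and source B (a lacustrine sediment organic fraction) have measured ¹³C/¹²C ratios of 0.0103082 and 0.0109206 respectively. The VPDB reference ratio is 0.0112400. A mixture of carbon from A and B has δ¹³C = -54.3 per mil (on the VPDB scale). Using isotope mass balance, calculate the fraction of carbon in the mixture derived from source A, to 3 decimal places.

δ_A = (0.0103082/0.0112400 − 1)×1000 = (0.917100 − 1)×1000 = -82.900 per mil
δ_B = (0.0109206/0.0112400 − 1)×1000 = (0.971584 − 1)×1000 = -28.416 per mil
f_A = (δ_mix − δ_B)/(δ_A − δ_B) = (-54.3 − (-28.416))/(-82.900 − (-28.416))
f_A = -25.884 / -54.484 = 0.4751

0.475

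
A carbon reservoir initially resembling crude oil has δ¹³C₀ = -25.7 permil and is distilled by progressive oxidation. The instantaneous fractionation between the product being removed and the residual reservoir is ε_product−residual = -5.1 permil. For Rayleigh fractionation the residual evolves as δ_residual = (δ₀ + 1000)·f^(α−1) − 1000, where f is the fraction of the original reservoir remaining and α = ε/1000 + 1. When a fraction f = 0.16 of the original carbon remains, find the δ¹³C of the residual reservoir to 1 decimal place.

Rayleigh residual: δ_res = (δ₀ + 1000)·f^(α−1) − 1000
α = ε/1000 + 1 = 0.99490, so α − 1 = -0.00510
f^(α−1) = 0.16^(-0.00510) = 1.009390
δ_res = (-25.7 + 1000) × 1.009390 − 1000 = 983.449 − 1000 = -16.55 permil

-16.6 permil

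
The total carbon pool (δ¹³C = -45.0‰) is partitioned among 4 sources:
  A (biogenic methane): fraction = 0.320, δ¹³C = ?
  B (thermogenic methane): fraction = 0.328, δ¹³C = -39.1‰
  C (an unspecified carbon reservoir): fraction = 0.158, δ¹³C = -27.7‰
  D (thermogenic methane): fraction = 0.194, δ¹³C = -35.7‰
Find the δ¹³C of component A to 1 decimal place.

Isotope mass balance: δ_bulk = Σ fᵢ·δᵢ.
-45.0 = 0.320×δ_A + 0.328×(-39.1) + 0.158×(-27.7) + 0.194×(-35.7)
0.320·δ_A = -45.0 − (-24.127) = -20.873
δ_A = -20.873 / 0.320 = -65.23‰

-65.2‰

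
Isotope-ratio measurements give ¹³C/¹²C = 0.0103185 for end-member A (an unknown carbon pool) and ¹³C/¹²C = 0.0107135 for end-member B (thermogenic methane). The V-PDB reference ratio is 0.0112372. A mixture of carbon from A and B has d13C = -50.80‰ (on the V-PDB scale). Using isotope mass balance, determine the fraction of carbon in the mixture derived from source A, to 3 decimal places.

0.119

δ_A = (0.0103185/0.0112372 − 1)×1000 = (0.918245 − 1)×1000 = -81.755‰
δ_B = (0.0107135/0.0112372 − 1)×1000 = (0.953396 − 1)×1000 = -46.604‰
f_A = (δ_mix − δ_B)/(δ_A − δ_B) = (-50.80 − (-46.604))/(-81.755 − (-46.604))
f_A = -4.196 / -35.151 = 0.1194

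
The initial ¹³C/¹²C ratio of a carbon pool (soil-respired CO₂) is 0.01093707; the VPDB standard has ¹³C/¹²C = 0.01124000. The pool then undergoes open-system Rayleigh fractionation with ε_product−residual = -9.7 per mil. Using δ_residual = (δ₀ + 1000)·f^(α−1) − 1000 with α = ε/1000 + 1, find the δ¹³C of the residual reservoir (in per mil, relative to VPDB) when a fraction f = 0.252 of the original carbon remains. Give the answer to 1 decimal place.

δ₀ = (0.01093707/0.01124000 − 1)×1000 = (0.973049 − 1)×1000 = -26.951 per mil
α − 1 = ε/1000 = -0.0097
f^(α−1) = 0.252^(-0.0097) = 1.013460
δ_res = (-26.951 + 1000) × 1.013460 − 1000 = 986.146 − 1000 = -13.85 per mil

-13.9 per mil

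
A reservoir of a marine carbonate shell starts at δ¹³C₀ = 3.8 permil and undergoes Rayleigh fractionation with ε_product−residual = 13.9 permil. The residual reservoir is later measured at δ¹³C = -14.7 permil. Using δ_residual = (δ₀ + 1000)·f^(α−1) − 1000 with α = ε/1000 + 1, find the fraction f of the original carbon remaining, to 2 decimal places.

0.26

α − 1 = ε/1000 = 0.0139
(δ_res + 1000)/(δ₀ + 1000) = (-14.7 + 1000)/(3.8 + 1000) = 985.3/1003.8 = 0.981570
f = 0.981570^(1/0.0139) = exp(ln(0.981570)/0.0139) = exp(-0.01860/0.0139)
f = exp(-1.3383) = 0.2623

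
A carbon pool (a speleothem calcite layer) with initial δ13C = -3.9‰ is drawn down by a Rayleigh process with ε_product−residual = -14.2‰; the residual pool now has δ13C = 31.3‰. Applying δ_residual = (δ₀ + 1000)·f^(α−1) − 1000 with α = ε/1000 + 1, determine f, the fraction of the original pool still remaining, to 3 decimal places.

α − 1 = ε/1000 = -0.0142
(δ_res + 1000)/(δ₀ + 1000) = (31.3 + 1000)/(-3.9 + 1000) = 1031.3/996.1 = 1.035338
f = 1.035338^(1/-0.0142) = exp(ln(1.035338)/-0.0142) = exp(0.03473/-0.0142)
f = exp(-2.4456) = 0.0867

0.087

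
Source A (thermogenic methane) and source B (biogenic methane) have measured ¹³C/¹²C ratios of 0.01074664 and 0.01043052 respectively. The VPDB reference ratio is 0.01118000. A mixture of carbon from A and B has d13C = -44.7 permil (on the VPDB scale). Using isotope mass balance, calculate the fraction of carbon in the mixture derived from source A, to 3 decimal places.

δ_A = (0.01074664/0.01118000 − 1)×1000 = (0.961238 − 1)×1000 = -38.762 permil
δ_B = (0.01043052/0.01118000 − 1)×1000 = (0.932962 − 1)×1000 = -67.038 permil
f_A = (δ_mix − δ_B)/(δ_A − δ_B) = (-44.7 − (-67.038))/(-38.762 − (-67.038))
f_A = 22.338 / 28.275 = 0.7900

0.790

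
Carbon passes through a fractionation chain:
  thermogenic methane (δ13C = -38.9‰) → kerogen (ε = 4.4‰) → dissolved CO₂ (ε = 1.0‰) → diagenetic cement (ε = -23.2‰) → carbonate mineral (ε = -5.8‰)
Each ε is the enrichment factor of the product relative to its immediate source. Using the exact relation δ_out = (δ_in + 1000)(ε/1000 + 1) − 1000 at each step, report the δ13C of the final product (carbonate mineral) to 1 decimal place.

-61.6‰

step 1: δ = (-38.90 + 1000)·(4.4/1000 + 1) − 1000 = -34.67‰
step 2: δ = (-34.67 + 1000)·(1.0/1000 + 1) − 1000 = -33.71‰
step 3: δ = (-33.71 + 1000)·(-23.2/1000 + 1) − 1000 = -56.12‰
step 4: δ = (-56.12 + 1000)·(-5.8/1000 + 1) − 1000 = -61.60‰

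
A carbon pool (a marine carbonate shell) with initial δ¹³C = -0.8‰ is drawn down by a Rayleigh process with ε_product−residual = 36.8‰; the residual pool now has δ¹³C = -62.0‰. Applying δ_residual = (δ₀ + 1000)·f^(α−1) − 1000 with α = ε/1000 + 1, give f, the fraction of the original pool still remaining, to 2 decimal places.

α − 1 = ε/1000 = 0.0368
(δ_res + 1000)/(δ₀ + 1000) = (-62.0 + 1000)/(-0.8 + 1000) = 938.0/999.2 = 0.938751
f = 0.938751^(1/0.0368) = exp(ln(0.938751)/0.0368) = exp(-0.06321/0.0368)
f = exp(-1.7175) = 0.1795

0.18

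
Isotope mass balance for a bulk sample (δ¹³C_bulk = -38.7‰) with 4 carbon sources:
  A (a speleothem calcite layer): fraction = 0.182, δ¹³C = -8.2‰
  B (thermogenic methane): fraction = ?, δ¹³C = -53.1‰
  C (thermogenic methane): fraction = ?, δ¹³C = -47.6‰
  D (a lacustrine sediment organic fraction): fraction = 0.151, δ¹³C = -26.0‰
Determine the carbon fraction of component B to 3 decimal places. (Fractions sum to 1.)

Let f_B and f_C be the unknown fractions; fractions sum to 1 so f_B + f_C = 0.667.
Mass balance: Σ fᵢ·δᵢ = δ_bulk ⇒ f_B·(-53.1) + f_C·(-47.6) = -38.7 − (-5.418) = -33.282
Substitute f_C = 0.667 − f_B:
f_B·(-53.1 − -47.6) = -33.282 − 0.667×(-47.6) = -1.532
f_B = -1.532 / -5.5 = 0.2786

0.279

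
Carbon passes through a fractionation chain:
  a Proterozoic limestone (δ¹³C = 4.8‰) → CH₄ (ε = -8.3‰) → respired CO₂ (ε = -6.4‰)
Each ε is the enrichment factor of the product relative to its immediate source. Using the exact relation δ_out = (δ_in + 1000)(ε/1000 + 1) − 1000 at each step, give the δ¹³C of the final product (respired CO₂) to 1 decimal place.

step 1: δ = (4.80 + 1000)·(-8.3/1000 + 1) − 1000 = -3.54‰
step 2: δ = (-3.54 + 1000)·(-6.4/1000 + 1) − 1000 = -9.92‰

-9.9‰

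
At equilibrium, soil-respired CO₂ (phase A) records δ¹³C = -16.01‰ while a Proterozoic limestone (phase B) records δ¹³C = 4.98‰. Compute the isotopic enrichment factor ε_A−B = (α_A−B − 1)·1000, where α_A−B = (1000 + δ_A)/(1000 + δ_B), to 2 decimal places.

-20.89‰

α_A−B = (1000 + -16.01) / (1000 + 4.98) = 983.99 / 1004.98 = 0.979114
ε_A−B = (0.979114 − 1) × 1000 = -20.886‰
(The approximation ε ≈ δ_A − δ_B would give -20.99‰.)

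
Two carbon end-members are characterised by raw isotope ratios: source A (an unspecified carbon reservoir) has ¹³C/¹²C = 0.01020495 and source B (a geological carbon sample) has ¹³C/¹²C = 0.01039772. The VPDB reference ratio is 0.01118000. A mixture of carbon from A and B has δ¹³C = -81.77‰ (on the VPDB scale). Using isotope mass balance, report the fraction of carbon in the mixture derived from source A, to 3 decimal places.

0.684

δ_A = (0.01020495/0.01118000 − 1)×1000 = (0.912786 − 1)×1000 = -87.214‰
δ_B = (0.01039772/0.01118000 − 1)×1000 = (0.930029 − 1)×1000 = -69.971‰
f_A = (δ_mix − δ_B)/(δ_A − δ_B) = (-81.77 − (-69.971))/(-87.214 − (-69.971))
f_A = -11.799 / -17.242 = 0.6843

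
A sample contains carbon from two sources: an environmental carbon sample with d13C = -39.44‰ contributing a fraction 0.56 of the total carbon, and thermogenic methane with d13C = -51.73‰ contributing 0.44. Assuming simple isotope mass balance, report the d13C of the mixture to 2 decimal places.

δ_mix = f_A·δ_A + f_B·δ_B
δ_mix = 0.56 × (-39.44) + 0.44 × (-51.73)
δ_mix = -22.086 + -22.761 = -44.848‰

-44.85‰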